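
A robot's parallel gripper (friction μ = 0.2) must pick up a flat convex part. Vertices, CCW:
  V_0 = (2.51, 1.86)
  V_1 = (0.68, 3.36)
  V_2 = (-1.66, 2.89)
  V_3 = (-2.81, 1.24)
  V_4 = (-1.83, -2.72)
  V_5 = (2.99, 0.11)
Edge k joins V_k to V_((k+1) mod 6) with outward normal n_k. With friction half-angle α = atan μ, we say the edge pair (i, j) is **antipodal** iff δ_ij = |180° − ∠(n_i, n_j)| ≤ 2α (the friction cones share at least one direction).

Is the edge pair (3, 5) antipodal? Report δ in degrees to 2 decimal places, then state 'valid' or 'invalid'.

α = atan 0.2 = 11.31°;  2α = 22.62°
edge 3: e_3 = (+0.98, -3.96);  n_3 = (-0.9707, -0.2402)
edge 5: e_5 = (-0.48, +1.75);  n_5 = (+0.9644, +0.2645)
∠(n_3, n_5) = 178.56°
δ = |180° − 178.56°| = 1.44°
1.44° ≤ 2α = 22.62°  →  valid

δ = 1.44°, valid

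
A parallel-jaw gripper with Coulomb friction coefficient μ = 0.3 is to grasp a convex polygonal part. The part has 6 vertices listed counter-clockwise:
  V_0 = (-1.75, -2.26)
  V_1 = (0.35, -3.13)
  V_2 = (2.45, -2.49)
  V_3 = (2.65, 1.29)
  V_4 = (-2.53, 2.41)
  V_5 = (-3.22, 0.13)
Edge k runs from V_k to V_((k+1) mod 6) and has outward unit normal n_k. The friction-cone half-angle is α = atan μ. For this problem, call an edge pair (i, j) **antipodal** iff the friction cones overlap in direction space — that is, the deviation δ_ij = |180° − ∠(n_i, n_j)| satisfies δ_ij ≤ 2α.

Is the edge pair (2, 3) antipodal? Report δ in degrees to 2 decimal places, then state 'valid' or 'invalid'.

δ = 99.17°, invalid

α = atan 0.3 = 16.70°;  2α = 33.40°
edge 2: e_2 = (+0.20, +3.78);  n_2 = (+0.9986, -0.0528)
edge 3: e_3 = (-5.18, +1.12);  n_3 = (+0.2113, +0.9774)
∠(n_2, n_3) = 80.83°
δ = |180° − 80.83°| = 99.17°
99.17° > 2α = 33.40°  →  invalid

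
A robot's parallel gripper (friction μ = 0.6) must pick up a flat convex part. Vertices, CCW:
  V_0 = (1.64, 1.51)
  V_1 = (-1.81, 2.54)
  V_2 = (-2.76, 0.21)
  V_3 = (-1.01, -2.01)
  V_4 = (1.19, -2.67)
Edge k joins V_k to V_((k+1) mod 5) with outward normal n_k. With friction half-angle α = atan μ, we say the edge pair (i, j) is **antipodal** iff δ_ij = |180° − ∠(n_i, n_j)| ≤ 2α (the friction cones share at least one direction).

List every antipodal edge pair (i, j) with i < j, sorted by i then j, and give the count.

count = 4; pairs: (0,2), (0,3), (1,4), (2,4)

α = atan 0.6 = 30.96°;  2α = 61.93°
n_0 = (+0.2861, +0.9582)
n_1 = (-0.9260, +0.3775)
n_2 = (-0.7853, -0.6191)
n_3 = (-0.2873, -0.9578)
n_4 = (+0.9943, -0.1070)
  (0,1): δ = 95.56°  ·
  (0,2): δ = 35.13°  ✓
  (0,3): δ = 0.08°  ✓
  (0,4): δ = 100.48°  ·
  (1,2): δ = 119.57°  ·
  (1,3): δ = 84.52°  ·
  (1,4): δ = 16.04°  ✓
  (2,3): δ = 144.95°  ·
  (2,4): δ = 44.39°  ✓
  (3,4): δ = 79.45°  ·
antipodal pairs: 4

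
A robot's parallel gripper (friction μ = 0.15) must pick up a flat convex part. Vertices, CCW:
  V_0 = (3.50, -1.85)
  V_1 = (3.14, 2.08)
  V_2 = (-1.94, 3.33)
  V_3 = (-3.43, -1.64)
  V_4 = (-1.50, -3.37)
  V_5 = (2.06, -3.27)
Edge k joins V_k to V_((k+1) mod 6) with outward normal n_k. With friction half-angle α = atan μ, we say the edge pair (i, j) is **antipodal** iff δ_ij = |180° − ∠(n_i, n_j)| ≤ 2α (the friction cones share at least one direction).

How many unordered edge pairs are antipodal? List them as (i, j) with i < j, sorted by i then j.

count = 1; pairs: (1,4)

α = atan 0.15 = 8.53°;  2α = 17.06°
n_0 = (+0.9958, +0.0912)
n_1 = (+0.2389, +0.9710)
n_2 = (-0.9579, +0.2872)
n_3 = (-0.6675, -0.7446)
n_4 = (+0.0281, -0.9996)
n_5 = (+0.7021, -0.7120)
  (0,1): δ = 109.06°  ·
  (0,2): δ = 21.92°  ·
  (0,3): δ = 42.89°  ·
  (0,4): δ = 86.38°  ·
  (0,5): δ = 129.37°  ·
  (1,2): δ = 92.86°  ·
  (1,3): δ = 28.05°  ·
  (1,4): δ = 15.43°  ✓
  (1,5): δ = 58.42°  ·
  (2,3): δ = 115.18°  ·
  (2,4): δ = 71.70°  ·
  (2,5): δ = 28.71°  ·
  (3,4): δ = 136.52°  ·
  (3,5): δ = 93.53°  ·
  (4,5): δ = 137.01°  ·
antipodal pairs: 1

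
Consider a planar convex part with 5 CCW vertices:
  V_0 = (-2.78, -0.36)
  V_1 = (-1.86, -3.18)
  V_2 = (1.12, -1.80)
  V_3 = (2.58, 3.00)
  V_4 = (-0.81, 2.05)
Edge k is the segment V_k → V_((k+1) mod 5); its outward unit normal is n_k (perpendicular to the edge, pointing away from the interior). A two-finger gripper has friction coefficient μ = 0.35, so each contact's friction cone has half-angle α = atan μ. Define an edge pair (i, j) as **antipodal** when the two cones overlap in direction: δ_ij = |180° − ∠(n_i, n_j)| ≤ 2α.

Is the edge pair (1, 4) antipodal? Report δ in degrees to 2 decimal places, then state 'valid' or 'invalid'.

δ = 25.89°, valid

α = atan 0.35 = 19.29°;  2α = 38.58°
edge 1: e_1 = (+2.98, +1.38);  n_1 = (+0.4202, -0.9074)
edge 4: e_4 = (-1.97, -2.41);  n_4 = (-0.7742, +0.6329)
∠(n_1, n_4) = 154.11°
δ = |180° − 154.11°| = 25.89°
25.89° ≤ 2α = 38.58°  →  valid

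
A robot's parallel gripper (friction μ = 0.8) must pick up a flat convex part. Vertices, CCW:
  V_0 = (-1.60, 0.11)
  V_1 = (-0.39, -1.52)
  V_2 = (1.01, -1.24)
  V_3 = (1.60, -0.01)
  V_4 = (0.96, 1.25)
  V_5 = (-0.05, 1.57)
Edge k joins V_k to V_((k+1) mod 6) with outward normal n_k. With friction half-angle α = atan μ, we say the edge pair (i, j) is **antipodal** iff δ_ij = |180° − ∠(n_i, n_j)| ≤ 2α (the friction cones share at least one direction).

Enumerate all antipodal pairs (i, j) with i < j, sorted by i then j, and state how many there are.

α = atan 0.8 = 38.66°;  2α = 77.32°
n_0 = (-0.8029, -0.5961)
n_1 = (+0.1961, -0.9806)
n_2 = (+0.9016, -0.4325)
n_3 = (+0.8916, +0.4529)
n_4 = (+0.3020, +0.9533)
n_5 = (-0.6857, +0.7279)
  (0,1): δ = 115.28°  ·
  (0,2): δ = 62.21°  ✓
  (0,3): δ = 9.66°  ✓
  (0,4): δ = 35.83°  ✓
  (0,5): δ = 96.70°  ·
  (1,2): δ = 126.94°  ·
  (1,3): δ = 74.38°  ✓
  (1,4): δ = 28.89°  ✓
  (1,5): δ = 31.98°  ✓
  (2,3): δ = 127.45°  ·
  (2,4): δ = 81.95°  ·
  (2,5): δ = 21.09°  ✓
  (3,4): δ = 134.51°  ·
  (3,5): δ = 73.64°  ✓
  (4,5): δ = 119.13°  ·
antipodal pairs: 8

count = 8; pairs: (0,2), (0,3), (0,4), (1,3), (1,4), (1,5), (2,5), (3,5)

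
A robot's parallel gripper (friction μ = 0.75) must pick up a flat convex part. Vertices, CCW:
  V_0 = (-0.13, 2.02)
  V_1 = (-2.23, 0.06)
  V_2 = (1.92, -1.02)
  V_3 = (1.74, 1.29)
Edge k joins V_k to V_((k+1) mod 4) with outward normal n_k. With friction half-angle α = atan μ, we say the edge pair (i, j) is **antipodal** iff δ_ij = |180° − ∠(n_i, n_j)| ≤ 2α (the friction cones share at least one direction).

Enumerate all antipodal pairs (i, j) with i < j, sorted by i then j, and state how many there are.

count = 4; pairs: (0,1), (0,2), (1,2), (1,3)

α = atan 0.75 = 36.87°;  2α = 73.74°
n_0 = (-0.6823, +0.7311)
n_1 = (-0.2519, -0.9678)
n_2 = (+0.9970, +0.0777)
n_3 = (+0.3636, +0.9315)
  (0,1): δ = 57.61°  ✓
  (0,2): δ = 51.43°  ✓
  (0,3): δ = 115.65°  ·
  (1,2): δ = 70.96°  ✓
  (1,3): δ = 6.74°  ✓
  (2,3): δ = 115.78°  ·
antipodal pairs: 4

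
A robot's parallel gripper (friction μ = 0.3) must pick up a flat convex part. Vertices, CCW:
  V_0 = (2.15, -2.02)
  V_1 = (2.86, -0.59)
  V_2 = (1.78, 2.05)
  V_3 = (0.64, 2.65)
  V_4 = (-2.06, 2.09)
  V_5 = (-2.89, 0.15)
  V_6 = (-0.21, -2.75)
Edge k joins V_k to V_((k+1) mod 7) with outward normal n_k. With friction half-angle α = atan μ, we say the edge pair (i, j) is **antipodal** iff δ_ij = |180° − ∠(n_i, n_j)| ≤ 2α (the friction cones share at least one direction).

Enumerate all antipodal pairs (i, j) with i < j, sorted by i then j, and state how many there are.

count = 4; pairs: (0,4), (1,5), (2,5), (3,6)

α = atan 0.3 = 16.70°;  2α = 33.40°
n_0 = (+0.8957, -0.4447)
n_1 = (+0.9255, +0.3786)
n_2 = (+0.4657, +0.8849)
n_3 = (-0.2031, +0.9792)
n_4 = (-0.9194, +0.3933)
n_5 = (-0.7344, -0.6787)
n_6 = (+0.2955, -0.9553)
  (0,1): δ = 131.35°  ·
  (0,2): δ = 91.35°  ·
  (0,3): δ = 51.88°  ·
  (0,4): δ = 3.24°  ✓
  (0,5): δ = 69.15°  ·
  (0,6): δ = 133.59°  ·
  (1,2): δ = 140.01°  ·
  (1,3): δ = 100.53°  ·
  (1,4): δ = 45.41°  ·
  (1,5): δ = 20.49°  ✓
  (1,6): δ = 84.94°  ·
  (2,3): δ = 140.52°  ·
  (2,4): δ = 85.40°  ·
  (2,5): δ = 19.50°  ✓
  (2,6): δ = 44.95°  ·
  (3,4): δ = 124.88°  ·
  (3,5): δ = 58.98°  ·
  (3,6): δ = 5.47°  ✓
  (4,5): δ = 114.09°  ·
  (4,6): δ = 49.65°  ·
  (5,6): δ = 115.55°  ·
antipodal pairs: 4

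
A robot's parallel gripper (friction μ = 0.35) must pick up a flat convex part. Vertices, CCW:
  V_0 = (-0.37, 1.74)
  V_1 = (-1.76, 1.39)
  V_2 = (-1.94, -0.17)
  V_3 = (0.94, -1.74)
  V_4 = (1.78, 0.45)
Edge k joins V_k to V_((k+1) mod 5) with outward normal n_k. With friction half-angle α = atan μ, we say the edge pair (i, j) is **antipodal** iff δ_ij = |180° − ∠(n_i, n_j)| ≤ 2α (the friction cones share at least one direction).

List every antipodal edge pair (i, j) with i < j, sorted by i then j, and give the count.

α = atan 0.35 = 19.29°;  2α = 38.58°
n_0 = (-0.2442, +0.9697)
n_1 = (-0.9934, +0.1146)
n_2 = (-0.4786, -0.8780)
n_3 = (+0.9337, -0.3581)
n_4 = (+0.5145, +0.8575)
  (0,1): δ = 110.72°  ·
  (0,2): δ = 42.73°  ·
  (0,3): δ = 54.88°  ·
  (0,4): δ = 134.90°  ·
  (1,2): δ = 112.01°  ·
  (1,3): δ = 14.40°  ✓
  (1,4): δ = 65.62°  ·
  (2,3): δ = 82.39°  ·
  (2,4): δ = 2.37°  ✓
  (3,4): δ = 99.98°  ·
antipodal pairs: 2

count = 2; pairs: (1,3), (2,4)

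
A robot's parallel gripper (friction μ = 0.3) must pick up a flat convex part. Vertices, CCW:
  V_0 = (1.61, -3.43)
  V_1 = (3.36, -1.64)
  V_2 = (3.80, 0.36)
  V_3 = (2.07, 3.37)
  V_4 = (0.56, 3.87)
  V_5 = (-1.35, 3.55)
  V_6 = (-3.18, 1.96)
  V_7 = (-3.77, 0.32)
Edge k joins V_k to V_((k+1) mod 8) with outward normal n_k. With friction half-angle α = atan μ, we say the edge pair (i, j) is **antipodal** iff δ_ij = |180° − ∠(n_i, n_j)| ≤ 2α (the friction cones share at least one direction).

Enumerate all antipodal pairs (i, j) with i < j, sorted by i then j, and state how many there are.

α = atan 0.3 = 16.70°;  2α = 33.40°
n_0 = (+0.7151, -0.6991)
n_1 = (+0.9766, -0.2149)
n_2 = (+0.8670, +0.4983)
n_3 = (+0.3143, +0.9493)
n_4 = (-0.1652, +0.9863)
n_5 = (-0.6559, +0.7549)
n_6 = (-0.9410, +0.3385)
n_7 = (-0.5718, -0.8204)
  (0,1): δ = 148.05°  ·
  (0,2): δ = 105.76°  ·
  (0,3): δ = 63.97°  ·
  (0,4): δ = 36.14°  ·
  (0,5): δ = 4.66°  ✓
  (0,6): δ = 24.57°  ✓
  (0,7): δ = 99.48°  ·
  (1,2): δ = 137.70°  ·
  (1,3): δ = 95.91°  ·
  (1,4): δ = 68.08°  ·
  (1,5): δ = 36.61°  ·
  (1,6): δ = 7.38°  ✓
  (1,7): δ = 67.53°  ·
  (2,3): δ = 138.21°  ·
  (2,4): δ = 110.38°  ·
  (2,5): δ = 78.90°  ·
  (2,6): δ = 49.67°  ·
  (2,7): δ = 25.23°  ✓
  (3,4): δ = 152.17°  ·
  (3,5): δ = 120.69°  ·
  (3,6): δ = 91.47°  ·
  (3,7): δ = 16.56°  ✓
  (4,5): δ = 148.53°  ·
  (4,6): δ = 119.30°  ·
  (4,7): δ = 44.39°  ·
  (5,6): δ = 150.77°  ·
  (5,7): δ = 75.86°  ·
  (6,7): δ = 105.09°  ·
antipodal pairs: 5

count = 5; pairs: (0,5), (0,6), (1,6), (2,7), (3,7)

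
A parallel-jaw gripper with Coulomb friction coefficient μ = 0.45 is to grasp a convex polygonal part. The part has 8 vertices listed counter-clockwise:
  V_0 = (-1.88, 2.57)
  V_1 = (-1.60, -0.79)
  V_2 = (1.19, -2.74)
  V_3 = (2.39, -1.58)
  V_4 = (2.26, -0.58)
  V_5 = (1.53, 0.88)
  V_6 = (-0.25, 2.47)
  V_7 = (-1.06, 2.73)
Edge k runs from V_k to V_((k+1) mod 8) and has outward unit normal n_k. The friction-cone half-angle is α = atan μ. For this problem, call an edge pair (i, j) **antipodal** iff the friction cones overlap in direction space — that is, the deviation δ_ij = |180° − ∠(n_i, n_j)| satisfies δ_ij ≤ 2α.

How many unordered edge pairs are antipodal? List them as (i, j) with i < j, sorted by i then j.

count = 9; pairs: (0,3), (0,4), (0,5), (1,3), (1,4), (1,5), (1,6), (1,7), (2,7)

α = atan 0.45 = 24.23°;  2α = 48.46°
n_0 = (-0.9965, -0.0830)
n_1 = (-0.5729, -0.8196)
n_2 = (+0.6950, -0.7190)
n_3 = (+0.9917, +0.1289)
n_4 = (+0.8944, +0.4472)
n_5 = (+0.6662, +0.7458)
n_6 = (+0.3056, +0.9522)
n_7 = (-0.1915, +0.9815)
  (0,1): δ = 129.71°  ·
  (0,2): δ = 50.73°  ·
  (0,3): δ = 2.64°  ✓
  (0,4): δ = 21.80°  ✓
  (0,5): δ = 43.46°  ✓
  (0,6): δ = 67.44°  ·
  (0,7): δ = 96.28°  ·
  (1,2): δ = 101.02°  ·
  (1,3): δ = 47.64°  ✓
  (1,4): δ = 28.48°  ✓
  (1,5): δ = 6.82°  ✓
  (1,6): δ = 17.15°  ✓
  (1,7): δ = 45.99°  ✓
  (2,3): δ = 126.62°  ·
  (2,4): δ = 107.46°  ·
  (2,5): δ = 85.80°  ·
  (2,6): δ = 61.82°  ·
  (2,7): δ = 32.99°  ✓
  (3,4): δ = 160.84°  ·
  (3,5): δ = 139.18°  ·
  (3,6): δ = 115.20°  ·
  (3,7): δ = 86.37°  ·
  (4,5): δ = 158.34°  ·
  (4,6): δ = 134.36°  ·
  (4,7): δ = 105.52°  ·
  (5,6): δ = 156.02°  ·
  (5,7): δ = 127.19°  ·
  (6,7): δ = 151.16°  ·
antipodal pairs: 9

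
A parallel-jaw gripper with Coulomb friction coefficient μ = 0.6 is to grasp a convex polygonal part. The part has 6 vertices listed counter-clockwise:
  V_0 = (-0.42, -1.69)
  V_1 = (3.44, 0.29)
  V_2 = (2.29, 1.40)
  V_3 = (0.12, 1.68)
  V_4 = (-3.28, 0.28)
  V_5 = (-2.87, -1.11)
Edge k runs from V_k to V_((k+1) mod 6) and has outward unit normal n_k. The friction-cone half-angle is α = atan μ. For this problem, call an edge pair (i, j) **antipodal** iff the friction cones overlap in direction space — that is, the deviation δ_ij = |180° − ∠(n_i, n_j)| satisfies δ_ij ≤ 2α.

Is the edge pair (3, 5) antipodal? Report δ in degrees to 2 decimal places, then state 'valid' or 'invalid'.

α = atan 0.6 = 30.96°;  2α = 61.93°
edge 3: e_3 = (-3.40, -1.40);  n_3 = (-0.3807, +0.9247)
edge 5: e_5 = (+2.45, -0.58);  n_5 = (-0.2304, -0.9731)
∠(n_3, n_5) = 144.30°
δ = |180° − 144.30°| = 35.70°
35.70° ≤ 2α = 61.93°  →  valid

δ = 35.70°, valid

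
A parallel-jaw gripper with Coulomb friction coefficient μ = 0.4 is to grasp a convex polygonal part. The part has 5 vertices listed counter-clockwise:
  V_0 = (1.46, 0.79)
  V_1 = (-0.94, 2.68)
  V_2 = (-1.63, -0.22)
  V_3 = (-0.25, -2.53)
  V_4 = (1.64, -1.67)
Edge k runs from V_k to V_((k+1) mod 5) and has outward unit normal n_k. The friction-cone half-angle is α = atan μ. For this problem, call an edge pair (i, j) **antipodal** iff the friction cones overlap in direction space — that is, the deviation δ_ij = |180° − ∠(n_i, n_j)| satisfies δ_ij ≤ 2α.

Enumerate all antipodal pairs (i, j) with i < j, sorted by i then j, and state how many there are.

α = atan 0.4 = 21.80°;  2α = 43.60°
n_0 = (+0.6187, +0.7856)
n_1 = (-0.9728, +0.2315)
n_2 = (-0.8585, -0.5129)
n_3 = (+0.4142, -0.9102)
n_4 = (+0.9973, +0.0730)
  (0,1): δ = 65.16°  ·
  (0,2): δ = 20.93°  ✓
  (0,3): δ = 62.69°  ·
  (0,4): δ = 132.41°  ·
  (1,2): δ = 135.76°  ·
  (1,3): δ = 52.15°  ·
  (1,4): δ = 17.57°  ✓
  (2,3): δ = 96.39°  ·
  (2,4): δ = 26.67°  ✓
  (3,4): δ = 110.28°  ·
antipodal pairs: 3

count = 3; pairs: (0,2), (1,4), (2,4)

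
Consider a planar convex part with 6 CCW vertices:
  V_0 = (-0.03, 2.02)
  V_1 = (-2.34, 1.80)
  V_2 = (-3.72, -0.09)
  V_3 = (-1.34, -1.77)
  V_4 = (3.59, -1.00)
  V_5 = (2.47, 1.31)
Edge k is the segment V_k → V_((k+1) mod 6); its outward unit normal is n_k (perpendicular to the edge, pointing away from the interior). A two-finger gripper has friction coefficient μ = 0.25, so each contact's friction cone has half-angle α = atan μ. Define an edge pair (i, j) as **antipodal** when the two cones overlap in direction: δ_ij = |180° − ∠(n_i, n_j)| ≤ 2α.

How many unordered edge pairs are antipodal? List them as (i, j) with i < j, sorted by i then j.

α = atan 0.25 = 14.04°;  2α = 28.07°
n_0 = (-0.0948, +0.9955)
n_1 = (-0.8076, +0.5897)
n_2 = (-0.5767, -0.8170)
n_3 = (+0.1543, -0.9880)
n_4 = (+0.8998, +0.4363)
n_5 = (+0.2732, +0.9620)
  (0,1): δ = 131.58°  ·
  (0,2): δ = 40.66°  ·
  (0,3): δ = 3.44°  ✓
  (0,4): δ = 110.43°  ·
  (0,5): δ = 158.71°  ·
  (1,2): δ = 89.08°  ·
  (1,3): δ = 44.99°  ·
  (1,4): δ = 62.00°  ·
  (1,5): δ = 110.28°  ·
  (2,3): δ = 135.91°  ·
  (2,4): δ = 28.92°  ·
  (2,5): δ = 19.36°  ✓
  (3,4): δ = 73.01°  ·
  (3,5): δ = 24.73°  ✓
  (4,5): δ = 131.72°  ·
antipodal pairs: 3

count = 3; pairs: (0,3), (2,5), (3,5)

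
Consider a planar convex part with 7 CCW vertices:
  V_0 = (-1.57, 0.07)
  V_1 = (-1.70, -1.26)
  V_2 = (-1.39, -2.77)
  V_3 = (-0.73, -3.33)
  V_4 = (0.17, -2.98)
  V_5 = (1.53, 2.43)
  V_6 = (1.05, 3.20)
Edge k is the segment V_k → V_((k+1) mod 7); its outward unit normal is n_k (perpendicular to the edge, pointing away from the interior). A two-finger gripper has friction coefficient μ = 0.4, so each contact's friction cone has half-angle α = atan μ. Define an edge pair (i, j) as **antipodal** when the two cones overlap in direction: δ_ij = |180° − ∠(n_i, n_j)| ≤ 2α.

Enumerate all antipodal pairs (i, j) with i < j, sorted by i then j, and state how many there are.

count = 7; pairs: (0,4), (0,5), (1,4), (1,5), (2,5), (3,6), (4,6)

α = atan 0.4 = 21.80°;  2α = 43.60°
n_0 = (-0.9953, +0.0973)
n_1 = (-0.9796, -0.2011)
n_2 = (-0.6470, -0.7625)
n_3 = (+0.3624, -0.9320)
n_4 = (+0.9698, -0.2438)
n_5 = (+0.8486, +0.5290)
n_6 = (-0.7668, +0.6419)
  (0,1): δ = 162.82°  ·
  (0,2): δ = 124.73°  ·
  (0,3): δ = 63.17°  ·
  (0,4): δ = 8.53°  ✓
  (0,5): δ = 37.52°  ✓
  (0,6): δ = 145.65°  ·
  (1,2): δ = 141.92°  ·
  (1,3): δ = 80.35°  ·
  (1,4): δ = 25.71°  ✓
  (1,5): δ = 20.34°  ✓
  (1,6): δ = 128.47°  ·
  (2,3): δ = 118.44°  ·
  (2,4): δ = 63.80°  ·
  (2,5): δ = 17.75°  ✓
  (2,6): δ = 90.38°  ·
  (3,4): δ = 125.36°  ·
  (3,5): δ = 79.31°  ·
  (3,6): δ = 28.82°  ✓
  (4,5): δ = 133.95°  ·
  (4,6): δ = 25.82°  ✓
  (5,6): δ = 71.87°  ·
antipodal pairs: 7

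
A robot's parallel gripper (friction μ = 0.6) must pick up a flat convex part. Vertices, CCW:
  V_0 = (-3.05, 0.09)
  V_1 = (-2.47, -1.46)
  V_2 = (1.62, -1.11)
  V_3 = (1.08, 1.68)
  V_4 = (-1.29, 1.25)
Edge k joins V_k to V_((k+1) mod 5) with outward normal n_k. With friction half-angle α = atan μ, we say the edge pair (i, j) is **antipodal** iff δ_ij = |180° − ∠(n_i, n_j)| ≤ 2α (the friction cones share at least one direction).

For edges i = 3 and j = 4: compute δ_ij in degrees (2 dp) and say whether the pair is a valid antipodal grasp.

δ = 156.90°, invalid

α = atan 0.6 = 30.96°;  2α = 61.93°
edge 3: e_3 = (-2.37, -0.43);  n_3 = (-0.1785, +0.9839)
edge 4: e_4 = (-1.76, -1.16);  n_4 = (-0.5503, +0.8350)
∠(n_3, n_4) = 23.10°
δ = |180° − 23.10°| = 156.90°
156.90° > 2α = 61.93°  →  invalid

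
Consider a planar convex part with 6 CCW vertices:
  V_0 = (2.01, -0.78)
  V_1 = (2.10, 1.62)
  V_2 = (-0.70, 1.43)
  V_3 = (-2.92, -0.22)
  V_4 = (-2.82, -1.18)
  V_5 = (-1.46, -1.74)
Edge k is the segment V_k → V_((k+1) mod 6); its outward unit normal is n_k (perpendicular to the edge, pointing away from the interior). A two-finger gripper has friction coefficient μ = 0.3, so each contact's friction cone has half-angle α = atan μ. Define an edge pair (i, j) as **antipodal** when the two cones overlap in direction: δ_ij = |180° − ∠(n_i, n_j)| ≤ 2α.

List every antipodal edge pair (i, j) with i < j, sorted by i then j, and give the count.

count = 4; pairs: (0,3), (1,4), (1,5), (2,5)

α = atan 0.3 = 16.70°;  2α = 33.40°
n_0 = (+0.9993, -0.0375)
n_1 = (-0.0677, +0.9977)
n_2 = (-0.5965, +0.8026)
n_3 = (-0.9946, -0.1036)
n_4 = (-0.3807, -0.9247)
n_5 = (+0.2666, -0.9638)
  (0,1): δ = 83.97°  ·
  (0,2): δ = 51.23°  ·
  (0,3): δ = 8.09°  ✓
  (0,4): δ = 69.77°  ·
  (0,5): δ = 107.61°  ·
  (1,2): δ = 147.26°  ·
  (1,3): δ = 87.94°  ·
  (1,4): δ = 26.26°  ✓
  (1,5): δ = 11.58°  ✓
  (2,3): δ = 120.67°  ·
  (2,4): δ = 59.00°  ·
  (2,5): δ = 21.16°  ✓
  (3,4): δ = 118.33°  ·
  (3,5): δ = 80.48°  ·
  (4,5): δ = 142.16°  ·
antipodal pairs: 4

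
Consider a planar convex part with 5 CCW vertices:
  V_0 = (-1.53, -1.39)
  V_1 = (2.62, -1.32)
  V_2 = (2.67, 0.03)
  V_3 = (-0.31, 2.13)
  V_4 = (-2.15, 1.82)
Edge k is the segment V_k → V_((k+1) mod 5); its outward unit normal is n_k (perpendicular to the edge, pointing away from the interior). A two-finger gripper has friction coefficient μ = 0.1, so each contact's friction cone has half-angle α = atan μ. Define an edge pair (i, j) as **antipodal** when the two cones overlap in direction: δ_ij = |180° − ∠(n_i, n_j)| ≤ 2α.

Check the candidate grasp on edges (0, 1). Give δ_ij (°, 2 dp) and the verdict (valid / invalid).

δ = 93.09°, invalid

α = atan 0.1 = 5.71°;  2α = 11.42°
edge 0: e_0 = (+4.15, +0.07);  n_0 = (+0.0169, -0.9999)
edge 1: e_1 = (+0.05, +1.35);  n_1 = (+0.9993, -0.0370)
∠(n_0, n_1) = 86.91°
δ = |180° − 86.91°| = 93.09°
93.09° > 2α = 11.42°  →  invalid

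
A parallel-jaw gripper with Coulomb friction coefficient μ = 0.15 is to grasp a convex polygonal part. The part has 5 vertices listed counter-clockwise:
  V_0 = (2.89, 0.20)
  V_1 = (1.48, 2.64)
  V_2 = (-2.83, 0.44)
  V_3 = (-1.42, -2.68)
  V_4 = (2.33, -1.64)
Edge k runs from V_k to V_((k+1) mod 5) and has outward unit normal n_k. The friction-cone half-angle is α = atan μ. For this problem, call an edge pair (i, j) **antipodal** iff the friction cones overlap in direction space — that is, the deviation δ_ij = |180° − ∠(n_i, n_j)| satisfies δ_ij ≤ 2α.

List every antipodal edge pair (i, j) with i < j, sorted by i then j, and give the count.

α = atan 0.15 = 8.53°;  2α = 17.06°
n_0 = (+0.8658, +0.5003)
n_1 = (-0.4546, +0.8907)
n_2 = (-0.9113, -0.4118)
n_3 = (+0.2672, -0.9636)
n_4 = (+0.9567, -0.2912)
  (0,1): δ = 92.98°  ·
  (0,2): δ = 5.70°  ✓
  (0,3): δ = 75.48°  ·
  (0,4): δ = 133.05°  ·
  (1,2): δ = 92.72°  ·
  (1,3): δ = 11.54°  ✓
  (1,4): δ = 46.03°  ·
  (2,3): δ = 98.82°  ·
  (2,4): δ = 41.25°  ·
  (3,4): δ = 122.43°  ·
antipodal pairs: 2

count = 2; pairs: (0,2), (1,3)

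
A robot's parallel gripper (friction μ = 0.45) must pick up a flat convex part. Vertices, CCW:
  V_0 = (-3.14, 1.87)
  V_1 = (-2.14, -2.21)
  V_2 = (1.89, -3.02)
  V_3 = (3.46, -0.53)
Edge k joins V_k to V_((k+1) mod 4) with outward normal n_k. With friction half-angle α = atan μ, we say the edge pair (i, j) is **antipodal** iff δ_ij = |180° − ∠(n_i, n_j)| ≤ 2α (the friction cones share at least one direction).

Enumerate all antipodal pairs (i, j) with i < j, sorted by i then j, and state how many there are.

count = 2; pairs: (0,2), (1,3)

α = atan 0.45 = 24.23°;  2α = 48.46°
n_0 = (-0.9713, -0.2381)
n_1 = (-0.1971, -0.9804)
n_2 = (+0.8459, -0.5334)
n_3 = (+0.3417, +0.9398)
  (0,1): δ = 115.14°  ·
  (0,2): δ = 46.00°  ✓
  (0,3): δ = 56.25°  ·
  (1,2): δ = 110.87°  ·
  (1,3): δ = 8.62°  ✓
  (2,3): δ = 77.75°  ·
antipodal pairs: 2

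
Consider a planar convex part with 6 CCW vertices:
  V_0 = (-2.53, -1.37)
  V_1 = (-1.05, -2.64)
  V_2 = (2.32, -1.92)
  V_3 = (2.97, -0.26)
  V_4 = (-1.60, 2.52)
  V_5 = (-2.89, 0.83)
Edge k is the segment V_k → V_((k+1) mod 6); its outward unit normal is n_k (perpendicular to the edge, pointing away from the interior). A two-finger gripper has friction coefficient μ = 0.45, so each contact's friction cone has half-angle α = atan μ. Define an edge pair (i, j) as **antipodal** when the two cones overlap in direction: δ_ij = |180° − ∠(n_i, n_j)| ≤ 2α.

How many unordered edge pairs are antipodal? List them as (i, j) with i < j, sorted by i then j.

α = atan 0.45 = 24.23°;  2α = 48.46°
n_0 = (-0.6512, -0.7589)
n_1 = (+0.2089, -0.9779)
n_2 = (+0.9312, -0.3646)
n_3 = (+0.5197, +0.8543)
n_4 = (-0.7949, +0.6068)
n_5 = (-0.9869, -0.1615)
  (0,1): δ = 127.31°  ·
  (0,2): δ = 70.75°  ·
  (0,3): δ = 9.32°  ✓
  (0,4): δ = 93.28°  ·
  (0,5): δ = 139.93°  ·
  (1,2): δ = 123.44°  ·
  (1,3): δ = 43.37°  ✓
  (1,4): δ = 40.59°  ✓
  (1,5): δ = 87.23°  ·
  (2,3): δ = 99.93°  ·
  (2,4): δ = 15.97°  ✓
  (2,5): δ = 30.68°  ✓
  (3,4): δ = 96.04°  ·
  (3,5): δ = 49.39°  ·
  (4,5): δ = 133.35°  ·
antipodal pairs: 5

count = 5; pairs: (0,3), (1,3), (1,4), (2,4), (2,5)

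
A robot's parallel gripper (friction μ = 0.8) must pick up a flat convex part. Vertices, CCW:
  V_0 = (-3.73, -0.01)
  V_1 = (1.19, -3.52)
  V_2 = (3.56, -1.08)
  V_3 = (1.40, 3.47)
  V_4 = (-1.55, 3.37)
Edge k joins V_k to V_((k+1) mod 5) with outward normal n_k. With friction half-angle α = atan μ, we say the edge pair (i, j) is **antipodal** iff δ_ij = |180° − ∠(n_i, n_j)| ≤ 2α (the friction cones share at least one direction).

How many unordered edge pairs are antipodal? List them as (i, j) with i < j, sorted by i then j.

count = 5; pairs: (0,2), (0,3), (1,3), (1,4), (2,4)

α = atan 0.8 = 38.66°;  2α = 77.32°
n_0 = (-0.5808, -0.8141)
n_1 = (+0.7173, -0.6967)
n_2 = (+0.9034, +0.4289)
n_3 = (-0.0339, +0.9994)
n_4 = (-0.8404, +0.5420)
  (0,1): δ = 98.66°  ·
  (0,2): δ = 29.10°  ✓
  (0,3): δ = 37.45°  ✓
  (0,4): δ = 92.68°  ·
  (1,2): δ = 110.44°  ·
  (1,3): δ = 43.89°  ✓
  (1,4): δ = 11.35°  ✓
  (2,3): δ = 113.45°  ·
  (2,4): δ = 58.22°  ✓
  (3,4): δ = 124.76°  ·
antipodal pairs: 5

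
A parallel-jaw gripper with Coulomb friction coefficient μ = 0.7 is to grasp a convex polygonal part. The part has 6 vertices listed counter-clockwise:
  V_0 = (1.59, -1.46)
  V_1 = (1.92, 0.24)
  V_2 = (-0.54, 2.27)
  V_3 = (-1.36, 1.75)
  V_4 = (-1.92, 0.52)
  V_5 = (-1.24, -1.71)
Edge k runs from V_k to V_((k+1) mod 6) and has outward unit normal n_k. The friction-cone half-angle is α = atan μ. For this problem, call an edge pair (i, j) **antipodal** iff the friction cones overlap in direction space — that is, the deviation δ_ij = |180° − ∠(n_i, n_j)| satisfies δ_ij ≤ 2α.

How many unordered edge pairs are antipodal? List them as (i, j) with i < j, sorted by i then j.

count = 7; pairs: (0,2), (0,3), (0,4), (1,4), (1,5), (2,5), (3,5)

α = atan 0.7 = 34.99°;  2α = 69.98°
n_0 = (+0.9817, -0.1906)
n_1 = (+0.6365, +0.7713)
n_2 = (-0.5355, +0.8445)
n_3 = (-0.9101, +0.4144)
n_4 = (-0.9565, -0.2917)
n_5 = (+0.0880, -0.9961)
  (0,1): δ = 118.54°  ·
  (0,2): δ = 46.63°  ✓
  (0,3): δ = 13.49°  ✓
  (0,4): δ = 27.94°  ✓
  (0,5): δ = 106.03°  ·
  (1,2): δ = 108.09°  ·
  (1,3): δ = 74.95°  ·
  (1,4): δ = 33.51°  ✓
  (1,5): δ = 44.58°  ✓
  (2,3): δ = 146.86°  ·
  (2,4): δ = 105.42°  ·
  (2,5): δ = 27.33°  ✓
  (3,4): δ = 138.56°  ·
  (3,5): δ = 60.47°  ✓
  (4,5): δ = 101.91°  ·
antipodal pairs: 7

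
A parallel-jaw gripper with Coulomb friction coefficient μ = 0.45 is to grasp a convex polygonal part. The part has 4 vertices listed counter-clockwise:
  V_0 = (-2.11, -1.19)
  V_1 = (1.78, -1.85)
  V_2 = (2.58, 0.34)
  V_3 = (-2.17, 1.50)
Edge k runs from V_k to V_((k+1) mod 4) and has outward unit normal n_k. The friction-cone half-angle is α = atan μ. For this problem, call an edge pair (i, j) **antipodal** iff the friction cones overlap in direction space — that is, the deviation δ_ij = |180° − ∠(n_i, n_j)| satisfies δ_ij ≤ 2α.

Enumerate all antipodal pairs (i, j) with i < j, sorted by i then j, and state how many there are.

count = 2; pairs: (0,2), (1,3)

α = atan 0.45 = 24.23°;  2α = 48.46°
n_0 = (-0.1673, -0.9859)
n_1 = (+0.9393, -0.3431)
n_2 = (+0.2372, +0.9715)
n_3 = (-0.9998, -0.0223)
  (0,1): δ = 100.44°  ·
  (0,2): δ = 4.09°  ✓
  (0,3): δ = 100.91°  ·
  (1,2): δ = 83.66°  ·
  (1,3): δ = 21.34°  ✓
  (2,3): δ = 75.00°  ·
antipodal pairs: 2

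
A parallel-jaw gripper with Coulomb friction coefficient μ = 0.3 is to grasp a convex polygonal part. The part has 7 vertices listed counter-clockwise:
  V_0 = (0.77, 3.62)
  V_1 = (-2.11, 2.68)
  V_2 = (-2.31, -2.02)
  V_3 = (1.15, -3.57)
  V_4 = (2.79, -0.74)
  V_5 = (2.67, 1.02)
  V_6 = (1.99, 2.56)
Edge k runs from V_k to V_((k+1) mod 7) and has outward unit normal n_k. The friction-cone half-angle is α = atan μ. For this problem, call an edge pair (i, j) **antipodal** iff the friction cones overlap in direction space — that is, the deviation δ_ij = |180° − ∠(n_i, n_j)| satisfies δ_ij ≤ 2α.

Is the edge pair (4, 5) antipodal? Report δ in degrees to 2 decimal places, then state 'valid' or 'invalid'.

δ = 160.08°, invalid

α = atan 0.3 = 16.70°;  2α = 33.40°
edge 4: e_4 = (-0.12, +1.76);  n_4 = (+0.9977, +0.0680)
edge 5: e_5 = (-0.68, +1.54);  n_5 = (+0.9148, +0.4039)
∠(n_4, n_5) = 19.92°
δ = |180° − 19.92°| = 160.08°
160.08° > 2α = 33.40°  →  invalid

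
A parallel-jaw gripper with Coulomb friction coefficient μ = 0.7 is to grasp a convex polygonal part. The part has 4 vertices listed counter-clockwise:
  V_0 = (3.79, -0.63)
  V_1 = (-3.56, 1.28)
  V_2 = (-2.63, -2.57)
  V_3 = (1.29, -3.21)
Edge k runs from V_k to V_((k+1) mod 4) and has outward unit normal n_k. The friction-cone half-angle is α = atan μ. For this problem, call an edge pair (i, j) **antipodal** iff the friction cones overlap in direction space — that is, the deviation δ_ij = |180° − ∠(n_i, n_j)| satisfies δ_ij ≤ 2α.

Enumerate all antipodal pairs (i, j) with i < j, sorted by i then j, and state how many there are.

count = 4; pairs: (0,1), (0,2), (0,3), (1,3)

α = atan 0.7 = 34.99°;  2α = 69.98°
n_0 = (+0.2515, +0.9679)
n_1 = (-0.9720, -0.2348)
n_2 = (-0.1611, -0.9869)
n_3 = (+0.7182, -0.6959)
  (0,1): δ = 61.85°  ✓
  (0,2): δ = 5.29°  ✓
  (0,3): δ = 60.47°  ✓
  (1,2): δ = 112.85°  ·
  (1,3): δ = 57.68°  ✓
  (2,3): δ = 124.83°  ·
antipodal pairs: 4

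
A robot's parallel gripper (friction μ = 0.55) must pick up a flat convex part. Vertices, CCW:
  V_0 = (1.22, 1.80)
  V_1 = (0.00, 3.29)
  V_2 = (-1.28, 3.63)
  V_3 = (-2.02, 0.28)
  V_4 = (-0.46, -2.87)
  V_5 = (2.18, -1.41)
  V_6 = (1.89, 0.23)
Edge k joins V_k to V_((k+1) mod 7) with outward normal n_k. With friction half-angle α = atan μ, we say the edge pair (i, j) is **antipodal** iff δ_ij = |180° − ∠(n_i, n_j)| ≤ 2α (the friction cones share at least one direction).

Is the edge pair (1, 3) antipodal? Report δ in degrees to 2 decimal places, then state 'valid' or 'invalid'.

α = atan 0.55 = 28.81°;  2α = 57.62°
edge 1: e_1 = (-1.28, +0.34);  n_1 = (+0.2567, +0.9665)
edge 3: e_3 = (+1.56, -3.15);  n_3 = (-0.8961, -0.4438)
∠(n_1, n_3) = 131.22°
δ = |180° − 131.22°| = 48.78°
48.78° ≤ 2α = 57.62°  →  valid

δ = 48.78°, valid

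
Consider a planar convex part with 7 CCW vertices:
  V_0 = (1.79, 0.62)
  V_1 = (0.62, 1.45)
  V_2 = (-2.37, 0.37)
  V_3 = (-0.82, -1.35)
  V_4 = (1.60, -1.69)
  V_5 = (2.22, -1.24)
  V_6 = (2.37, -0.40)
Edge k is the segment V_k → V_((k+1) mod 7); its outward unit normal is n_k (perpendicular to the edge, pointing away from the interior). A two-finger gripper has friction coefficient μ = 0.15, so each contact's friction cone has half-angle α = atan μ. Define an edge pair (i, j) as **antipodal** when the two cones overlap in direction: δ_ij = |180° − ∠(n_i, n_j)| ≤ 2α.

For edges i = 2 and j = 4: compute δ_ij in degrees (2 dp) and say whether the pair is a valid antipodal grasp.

δ = 96.05°, invalid

α = atan 0.15 = 8.53°;  2α = 17.06°
edge 2: e_2 = (+1.55, -1.72);  n_2 = (-0.7429, -0.6694)
edge 4: e_4 = (+0.62, +0.45);  n_4 = (+0.5874, -0.8093)
∠(n_2, n_4) = 83.95°
δ = |180° − 83.95°| = 96.05°
96.05° > 2α = 17.06°  →  invalid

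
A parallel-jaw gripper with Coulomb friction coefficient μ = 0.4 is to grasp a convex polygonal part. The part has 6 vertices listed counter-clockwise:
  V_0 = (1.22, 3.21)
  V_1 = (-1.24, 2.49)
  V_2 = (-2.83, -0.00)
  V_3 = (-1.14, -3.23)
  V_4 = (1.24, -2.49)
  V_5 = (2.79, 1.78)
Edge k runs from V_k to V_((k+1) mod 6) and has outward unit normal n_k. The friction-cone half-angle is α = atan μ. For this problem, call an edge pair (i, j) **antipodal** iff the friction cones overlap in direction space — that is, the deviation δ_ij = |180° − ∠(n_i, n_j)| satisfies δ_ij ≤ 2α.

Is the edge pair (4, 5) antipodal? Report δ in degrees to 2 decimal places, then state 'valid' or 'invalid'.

α = atan 0.4 = 21.80°;  2α = 43.60°
edge 4: e_4 = (+1.55, +4.27);  n_4 = (+0.9400, -0.3412)
edge 5: e_5 = (-1.57, +1.43);  n_5 = (+0.6734, +0.7393)
∠(n_4, n_5) = 67.62°
δ = |180° − 67.62°| = 112.38°
112.38° > 2α = 43.60°  →  invalid

δ = 112.38°, invalid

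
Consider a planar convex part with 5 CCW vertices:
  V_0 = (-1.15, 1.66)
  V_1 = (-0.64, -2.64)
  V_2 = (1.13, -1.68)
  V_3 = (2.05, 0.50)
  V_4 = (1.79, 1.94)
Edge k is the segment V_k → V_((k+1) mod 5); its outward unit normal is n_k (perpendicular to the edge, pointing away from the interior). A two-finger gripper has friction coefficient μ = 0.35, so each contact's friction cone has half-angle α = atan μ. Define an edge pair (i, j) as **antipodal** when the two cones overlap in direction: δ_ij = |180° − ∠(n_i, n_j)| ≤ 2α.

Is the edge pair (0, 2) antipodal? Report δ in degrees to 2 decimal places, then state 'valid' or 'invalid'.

δ = 29.64°, valid

α = atan 0.35 = 19.29°;  2α = 38.58°
edge 0: e_0 = (+0.51, -4.30);  n_0 = (-0.9930, -0.1178)
edge 2: e_2 = (+0.92, +2.18);  n_2 = (+0.9213, -0.3888)
∠(n_0, n_2) = 150.36°
δ = |180° − 150.36°| = 29.64°
29.64° ≤ 2α = 38.58°  →  valid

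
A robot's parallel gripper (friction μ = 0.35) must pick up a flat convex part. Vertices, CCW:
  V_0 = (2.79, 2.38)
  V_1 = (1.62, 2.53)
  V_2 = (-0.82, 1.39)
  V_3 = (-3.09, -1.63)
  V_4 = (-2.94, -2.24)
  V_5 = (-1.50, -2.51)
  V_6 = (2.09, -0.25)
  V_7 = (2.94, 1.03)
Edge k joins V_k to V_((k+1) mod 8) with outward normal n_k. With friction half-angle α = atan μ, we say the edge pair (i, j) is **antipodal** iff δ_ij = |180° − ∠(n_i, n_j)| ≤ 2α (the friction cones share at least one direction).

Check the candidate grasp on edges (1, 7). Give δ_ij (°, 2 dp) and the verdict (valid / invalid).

α = atan 0.35 = 19.29°;  2α = 38.58°
edge 1: e_1 = (-2.44, -1.14);  n_1 = (-0.4233, +0.9060)
edge 7: e_7 = (-0.15, +1.35);  n_7 = (+0.9939, +0.1104)
∠(n_1, n_7) = 108.70°
δ = |180° − 108.70°| = 71.30°
71.30° > 2α = 38.58°  →  invalid

δ = 71.30°, invalid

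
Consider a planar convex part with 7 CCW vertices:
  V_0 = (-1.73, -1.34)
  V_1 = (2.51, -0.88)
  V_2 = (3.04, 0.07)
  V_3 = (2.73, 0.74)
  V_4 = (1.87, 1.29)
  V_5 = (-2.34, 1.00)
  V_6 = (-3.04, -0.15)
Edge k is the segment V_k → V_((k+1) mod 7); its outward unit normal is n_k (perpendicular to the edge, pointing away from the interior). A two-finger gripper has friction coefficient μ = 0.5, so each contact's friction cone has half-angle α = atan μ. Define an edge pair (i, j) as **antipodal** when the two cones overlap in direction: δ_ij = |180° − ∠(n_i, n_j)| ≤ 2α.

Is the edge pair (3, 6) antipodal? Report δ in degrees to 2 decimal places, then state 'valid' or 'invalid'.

δ = 9.65°, valid

α = atan 0.5 = 26.57°;  2α = 53.13°
edge 3: e_3 = (-0.86, +0.55);  n_3 = (+0.5388, +0.8424)
edge 6: e_6 = (+1.31, -1.19);  n_6 = (-0.6724, -0.7402)
∠(n_3, n_6) = 170.35°
δ = |180° − 170.35°| = 9.65°
9.65° ≤ 2α = 53.13°  →  valid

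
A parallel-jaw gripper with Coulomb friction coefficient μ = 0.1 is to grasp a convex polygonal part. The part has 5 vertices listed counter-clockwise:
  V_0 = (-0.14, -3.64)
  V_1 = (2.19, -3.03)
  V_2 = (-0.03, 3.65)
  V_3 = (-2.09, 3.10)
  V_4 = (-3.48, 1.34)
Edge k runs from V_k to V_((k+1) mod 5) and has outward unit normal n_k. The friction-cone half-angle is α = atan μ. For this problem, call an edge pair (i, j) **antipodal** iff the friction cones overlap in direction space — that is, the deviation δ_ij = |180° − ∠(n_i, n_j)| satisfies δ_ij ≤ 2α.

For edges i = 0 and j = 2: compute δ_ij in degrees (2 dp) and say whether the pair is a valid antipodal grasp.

α = atan 0.1 = 5.71°;  2α = 11.42°
edge 0: e_0 = (+2.33, +0.61);  n_0 = (+0.2533, -0.9674)
edge 2: e_2 = (-2.06, -0.55);  n_2 = (-0.2580, +0.9662)
∠(n_0, n_2) = 179.72°
δ = |180° − 179.72°| = 0.28°
0.28° ≤ 2α = 11.42°  →  valid

δ = 0.28°, valid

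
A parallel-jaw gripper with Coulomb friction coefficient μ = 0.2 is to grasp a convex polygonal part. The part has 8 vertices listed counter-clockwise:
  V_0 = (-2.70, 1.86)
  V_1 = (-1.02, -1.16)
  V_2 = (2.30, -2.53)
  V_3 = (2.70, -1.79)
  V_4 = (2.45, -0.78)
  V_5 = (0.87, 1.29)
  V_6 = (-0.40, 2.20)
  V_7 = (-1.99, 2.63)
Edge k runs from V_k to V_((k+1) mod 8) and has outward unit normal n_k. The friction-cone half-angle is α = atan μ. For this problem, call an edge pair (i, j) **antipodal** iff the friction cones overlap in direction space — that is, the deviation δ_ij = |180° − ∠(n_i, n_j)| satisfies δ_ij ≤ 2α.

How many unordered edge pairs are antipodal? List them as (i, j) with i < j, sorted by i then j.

count = 5; pairs: (0,3), (0,4), (1,5), (1,6), (2,7)

α = atan 0.2 = 11.31°;  2α = 22.62°
n_0 = (-0.8739, -0.4861)
n_1 = (-0.3814, -0.9244)
n_2 = (+0.8797, -0.4755)
n_3 = (+0.9707, +0.2403)
n_4 = (+0.7949, +0.6067)
n_5 = (+0.5824, +0.8129)
n_6 = (+0.2611, +0.9653)
n_7 = (-0.7352, +0.6779)
  (0,1): δ = 141.51°  ·
  (0,2): δ = 57.48°  ·
  (0,3): δ = 15.18°  ✓
  (0,4): δ = 8.27°  ✓
  (0,5): δ = 25.29°  ·
  (0,6): δ = 45.78°  ·
  (0,7): δ = 108.23°  ·
  (1,2): δ = 95.97°  ·
  (1,3): δ = 53.67°  ·
  (1,4): δ = 30.22°  ·
  (1,5): δ = 13.20°  ✓
  (1,6): δ = 7.29°  ✓
  (1,7): δ = 69.75°  ·
  (2,3): δ = 137.70°  ·
  (2,4): δ = 114.25°  ·
  (2,5): δ = 97.23°  ·
  (2,6): δ = 76.74°  ·
  (2,7): δ = 14.29°  ✓
  (3,4): δ = 156.55°  ·
  (3,5): δ = 139.53°  ·
  (3,6): δ = 119.04°  ·
  (3,7): δ = 56.58°  ·
  (4,5): δ = 162.98°  ·
  (4,6): δ = 142.49°  ·
  (4,7): δ = 80.03°  ·
  (5,6): δ = 159.51°  ·
  (5,7): δ = 97.06°  ·
  (6,7): δ = 117.55°  ·
antipodal pairs: 5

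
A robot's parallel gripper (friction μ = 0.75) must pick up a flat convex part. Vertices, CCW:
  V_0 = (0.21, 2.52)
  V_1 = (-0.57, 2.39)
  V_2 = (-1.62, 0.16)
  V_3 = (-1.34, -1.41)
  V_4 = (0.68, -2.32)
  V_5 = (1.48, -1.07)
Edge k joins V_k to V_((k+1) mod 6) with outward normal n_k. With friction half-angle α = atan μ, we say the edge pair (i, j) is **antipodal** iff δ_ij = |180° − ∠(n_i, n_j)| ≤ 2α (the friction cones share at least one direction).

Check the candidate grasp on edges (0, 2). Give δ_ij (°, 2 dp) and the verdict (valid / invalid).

δ = 89.35°, invalid

α = atan 0.75 = 36.87°;  2α = 73.74°
edge 0: e_0 = (-0.78, -0.13);  n_0 = (-0.1644, +0.9864)
edge 2: e_2 = (+0.28, -1.57);  n_2 = (-0.9845, -0.1756)
∠(n_0, n_2) = 90.65°
δ = |180° − 90.65°| = 89.35°
89.35° > 2α = 73.74°  →  invalid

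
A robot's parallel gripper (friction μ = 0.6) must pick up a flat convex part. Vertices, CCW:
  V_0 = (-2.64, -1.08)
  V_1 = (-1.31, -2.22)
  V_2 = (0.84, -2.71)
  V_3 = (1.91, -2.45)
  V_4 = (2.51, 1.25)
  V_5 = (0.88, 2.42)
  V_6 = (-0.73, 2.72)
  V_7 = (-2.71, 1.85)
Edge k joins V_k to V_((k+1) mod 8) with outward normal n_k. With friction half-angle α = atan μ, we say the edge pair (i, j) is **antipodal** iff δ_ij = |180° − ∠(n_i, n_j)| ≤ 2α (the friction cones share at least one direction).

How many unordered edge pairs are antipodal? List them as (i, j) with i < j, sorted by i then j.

α = atan 0.6 = 30.96°;  2α = 61.93°
n_0 = (-0.6508, -0.7593)
n_1 = (-0.2222, -0.9750)
n_2 = (+0.2361, -0.9717)
n_3 = (+0.9871, -0.1601)
n_4 = (+0.5831, +0.8124)
n_5 = (+0.1832, +0.9831)
n_6 = (-0.4023, +0.9155)
n_7 = (-0.9997, -0.0239)
  (0,1): δ = 152.24°  ·
  (0,2): δ = 125.74°  ·
  (0,3): δ = 58.61°  ✓
  (0,4): δ = 4.93°  ✓
  (0,5): δ = 30.05°  ✓
  (0,6): δ = 64.32°  ·
  (0,7): δ = 131.97°  ·
  (1,2): δ = 153.50°  ·
  (1,3): δ = 86.37°  ·
  (1,4): δ = 22.83°  ✓
  (1,5): δ = 2.28°  ✓
  (1,6): δ = 36.56°  ✓
  (1,7): δ = 104.21°  ·
  (2,3): δ = 112.87°  ·
  (2,4): δ = 49.33°  ✓
  (2,5): δ = 24.21°  ✓
  (2,6): δ = 10.06°  ✓
  (2,7): δ = 77.71°  ·
  (3,4): δ = 116.46°  ·
  (3,5): δ = 91.34°  ·
  (3,6): δ = 57.07°  ✓
  (3,7): δ = 10.58°  ✓
  (4,5): δ = 154.88°  ·
  (4,6): δ = 120.61°  ·
  (4,7): δ = 52.96°  ✓
  (5,6): δ = 145.72°  ·
  (5,7): δ = 78.08°  ·
  (6,7): δ = 112.35°  ·
antipodal pairs: 12

count = 12; pairs: (0,3), (0,4), (0,5), (1,4), (1,5), (1,6), (2,4), (2,5), (2,6), (3,6), (3,7), (4,7)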